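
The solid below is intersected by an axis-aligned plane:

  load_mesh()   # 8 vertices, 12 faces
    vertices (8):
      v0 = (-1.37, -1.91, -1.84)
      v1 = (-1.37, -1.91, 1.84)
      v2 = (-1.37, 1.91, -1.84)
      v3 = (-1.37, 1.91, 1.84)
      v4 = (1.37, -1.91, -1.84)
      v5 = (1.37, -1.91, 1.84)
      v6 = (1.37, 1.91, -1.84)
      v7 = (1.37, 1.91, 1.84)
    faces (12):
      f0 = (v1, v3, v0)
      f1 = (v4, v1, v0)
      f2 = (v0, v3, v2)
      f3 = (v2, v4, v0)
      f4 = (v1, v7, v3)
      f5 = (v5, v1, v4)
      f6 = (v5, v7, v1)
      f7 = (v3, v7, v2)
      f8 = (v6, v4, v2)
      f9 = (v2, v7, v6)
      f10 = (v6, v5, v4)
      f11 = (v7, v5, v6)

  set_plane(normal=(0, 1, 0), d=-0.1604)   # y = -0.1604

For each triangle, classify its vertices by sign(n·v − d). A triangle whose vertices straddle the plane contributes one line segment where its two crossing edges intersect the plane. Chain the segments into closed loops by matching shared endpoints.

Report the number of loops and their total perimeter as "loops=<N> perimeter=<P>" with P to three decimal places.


loops=1 perimeter=12.840

Straddling triangles (8 of 12):
  (v1,v3,v0) [-+-] → (-1.37, -0.1604, 1.84)–(-1.37, -0.1604, -0.154521)  len=1.9945
  (v0,v3,v2) [-++] → (-1.37, -0.1604, -0.154521)–(-1.37, -0.1604, -1.84)  len=1.6855
  (v2,v4,v0) [+--] → (0.115051, -0.1604, -1.84)–(-1.37, -0.1604, -1.84)  len=1.4851
  (v1,v7,v3) [-++] → (-0.115051, -0.1604, 1.84)–(-1.37, -0.1604, 1.84)  len=1.2549
  (v5,v7,v1) [-+-] → (1.37, -0.1604, 1.84)–(-0.115051, -0.1604, 1.84)  len=1.4851
  (v6,v4,v2) [+-+] → (1.37, -0.1604, -1.84)–(0.115051, -0.1604, -1.84)  len=1.2549
  (v6,v5,v4) [+--] → (1.37, -0.1604, 0.154521)–(1.37, -0.1604, -1.84)  len=1.9945
  (v7,v5,v6) [+-+] → (1.37, -0.1604, 1.84)–(1.37, -0.1604, 0.154521)  len=1.6855

Chained into 1 loop(s):
  loop 1: 8 segments, perimeter = 12.8400
Total perimeter = 12.840


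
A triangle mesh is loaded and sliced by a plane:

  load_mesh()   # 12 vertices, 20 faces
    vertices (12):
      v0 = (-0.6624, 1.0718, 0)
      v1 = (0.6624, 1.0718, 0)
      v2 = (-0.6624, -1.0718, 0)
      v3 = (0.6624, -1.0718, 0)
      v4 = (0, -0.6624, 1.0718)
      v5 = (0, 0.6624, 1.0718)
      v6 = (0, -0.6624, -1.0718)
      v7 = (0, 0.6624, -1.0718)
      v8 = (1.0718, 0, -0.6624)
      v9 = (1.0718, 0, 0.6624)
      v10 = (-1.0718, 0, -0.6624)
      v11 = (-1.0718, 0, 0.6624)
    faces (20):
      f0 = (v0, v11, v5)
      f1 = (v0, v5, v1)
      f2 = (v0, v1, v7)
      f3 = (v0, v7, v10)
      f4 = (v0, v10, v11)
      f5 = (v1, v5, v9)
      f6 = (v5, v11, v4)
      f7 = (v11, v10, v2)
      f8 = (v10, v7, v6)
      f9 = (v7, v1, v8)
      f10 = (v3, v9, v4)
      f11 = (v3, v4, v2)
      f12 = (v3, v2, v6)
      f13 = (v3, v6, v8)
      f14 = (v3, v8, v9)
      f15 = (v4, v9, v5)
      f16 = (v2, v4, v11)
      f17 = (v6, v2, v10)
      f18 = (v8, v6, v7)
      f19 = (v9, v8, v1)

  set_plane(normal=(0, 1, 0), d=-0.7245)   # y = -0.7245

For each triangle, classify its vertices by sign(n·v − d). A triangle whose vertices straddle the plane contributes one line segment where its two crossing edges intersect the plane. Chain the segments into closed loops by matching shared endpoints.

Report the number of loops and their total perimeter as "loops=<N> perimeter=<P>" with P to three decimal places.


Straddling triangles (8 of 20):
  (v11,v10,v2) [++-] → (-0.79506, -0.7245, -0.21464)–(-0.79506, -0.7245, 0.21464)  len=0.4293
  (v3,v9,v4) [-++] → (0.79506, -0.7245, 0.21464)–(0.100476, -0.7245, 0.909224)  len=0.9823
  (v3,v4,v2) [-+-] → (0.100476, -0.7245, 0.909224)–(-0.100476, -0.7245, 0.909224)  len=0.2010
  (v3,v2,v6) [--+] → (-0.100476, -0.7245, -0.909224)–(0.100476, -0.7245, -0.909224)  len=0.2010
  (v3,v6,v8) [-++] → (0.100476, -0.7245, -0.909224)–(0.79506, -0.7245, -0.21464)  len=0.9823
  (v3,v8,v9) [-++] → (0.79506, -0.7245, -0.21464)–(0.79506, -0.7245, 0.21464)  len=0.4293
  (v2,v4,v11) [-++] → (-0.100476, -0.7245, 0.909224)–(-0.79506, -0.7245, 0.21464)  len=0.9823
  (v6,v2,v10) [+-+] → (-0.100476, -0.7245, -0.909224)–(-0.79506, -0.7245, -0.21464)  len=0.9823

Chained into 1 loop(s):
  loop 1: 8 segments, perimeter = 5.1896
Total perimeter = 5.190

loops=1 perimeter=5.190


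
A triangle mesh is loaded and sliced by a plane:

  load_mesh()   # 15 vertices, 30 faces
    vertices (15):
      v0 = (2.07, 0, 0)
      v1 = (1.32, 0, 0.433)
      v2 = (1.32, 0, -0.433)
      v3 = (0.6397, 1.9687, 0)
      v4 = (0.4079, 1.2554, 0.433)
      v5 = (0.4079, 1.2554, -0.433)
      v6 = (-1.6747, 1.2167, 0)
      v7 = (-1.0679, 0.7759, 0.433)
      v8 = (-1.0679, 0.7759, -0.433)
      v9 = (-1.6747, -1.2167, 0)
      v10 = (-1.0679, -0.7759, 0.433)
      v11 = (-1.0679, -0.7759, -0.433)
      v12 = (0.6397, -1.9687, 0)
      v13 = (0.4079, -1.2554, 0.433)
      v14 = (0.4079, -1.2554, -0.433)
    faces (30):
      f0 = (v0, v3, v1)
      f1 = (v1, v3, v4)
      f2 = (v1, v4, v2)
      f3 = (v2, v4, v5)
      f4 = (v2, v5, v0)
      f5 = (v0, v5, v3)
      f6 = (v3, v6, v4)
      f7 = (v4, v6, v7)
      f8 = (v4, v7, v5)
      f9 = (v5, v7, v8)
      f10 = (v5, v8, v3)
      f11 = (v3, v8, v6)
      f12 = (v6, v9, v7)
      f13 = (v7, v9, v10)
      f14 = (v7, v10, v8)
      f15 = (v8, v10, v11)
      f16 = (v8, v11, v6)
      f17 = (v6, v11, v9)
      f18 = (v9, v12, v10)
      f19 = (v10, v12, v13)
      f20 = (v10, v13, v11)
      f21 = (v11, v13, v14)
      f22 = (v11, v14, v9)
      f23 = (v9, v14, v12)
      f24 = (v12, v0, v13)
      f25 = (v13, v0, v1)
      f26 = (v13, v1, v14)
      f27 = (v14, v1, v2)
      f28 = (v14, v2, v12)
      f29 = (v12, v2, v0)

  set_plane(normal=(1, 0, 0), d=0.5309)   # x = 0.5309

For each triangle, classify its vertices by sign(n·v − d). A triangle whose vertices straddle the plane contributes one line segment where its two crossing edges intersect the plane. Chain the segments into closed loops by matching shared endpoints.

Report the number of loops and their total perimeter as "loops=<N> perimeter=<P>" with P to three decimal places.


Straddling triangles (16 of 30):
  (v1,v3,v4) [++-] → (0.5309, 1.6339, 0.203237)–(0.5309, 1.0861, 0.433)  len=0.5940
  (v1,v4,v2) [+-+] → (0.5309, 1.0861, 0.433)–(0.5309, 1.0861, 0.316217)  len=0.1168
  (v2,v4,v5) [+--] → (0.5309, 1.0861, 0.316217)–(0.5309, 1.0861, -0.433)  len=0.7492
  (v2,v5,v0) [+-+] → (0.5309, 1.0861, -0.433)–(0.5309, 1.1625, -0.400957)  len=0.0828
  (v0,v5,v3) [+-+] → (0.5309, 1.1625, -0.400957)–(0.5309, 1.6339, -0.203237)  len=0.5112
  (v3,v6,v4) [+--] → (0.5309, 1.93335, 0)–(0.5309, 1.6339, 0.203237)  len=0.3619
  (v5,v8,v3) [--+] → (0.5309, 1.8927, -0.0275887)–(0.5309, 1.6339, -0.203237)  len=0.3128
  (v3,v8,v6) [+--] → (0.5309, 1.8927, -0.0275887)–(0.5309, 1.93335, 0)  len=0.0491
  (v9,v12,v10) [-+-] → (0.5309, -1.93335, 0)–(0.5309, -1.8927, 0.0275887)  len=0.0491
  (v10,v12,v13) [-+-] → (0.5309, -1.8927, 0.0275887)–(0.5309, -1.6339, 0.203237)  len=0.3128
  (v9,v14,v12) [--+] → (0.5309, -1.6339, -0.203237)–(0.5309, -1.93335, 0)  len=0.3619
  (v12,v0,v13) [++-] → (0.5309, -1.1625, 0.400957)–(0.5309, -1.6339, 0.203237)  len=0.5112
  (v13,v0,v1) [-++] → (0.5309, -1.1625, 0.400957)–(0.5309, -1.0861, 0.433)  len=0.0828
  (v13,v1,v14) [-+-] → (0.5309, -1.0861, 0.433)–(0.5309, -1.0861, -0.316217)  len=0.7492
  (v14,v1,v2) [-++] → (0.5309, -1.0861, -0.316217)–(0.5309, -1.0861, -0.433)  len=0.1168
  (v14,v2,v12) [-++] → (0.5309, -1.0861, -0.433)–(0.5309, -1.6339, -0.203237)  len=0.5940

Chained into 2 loop(s):
  loop 1: 8 segments, perimeter = 2.7779
  loop 2: 8 segments, perimeter = 2.7779
Total perimeter = 5.556

loops=2 perimeter=5.556


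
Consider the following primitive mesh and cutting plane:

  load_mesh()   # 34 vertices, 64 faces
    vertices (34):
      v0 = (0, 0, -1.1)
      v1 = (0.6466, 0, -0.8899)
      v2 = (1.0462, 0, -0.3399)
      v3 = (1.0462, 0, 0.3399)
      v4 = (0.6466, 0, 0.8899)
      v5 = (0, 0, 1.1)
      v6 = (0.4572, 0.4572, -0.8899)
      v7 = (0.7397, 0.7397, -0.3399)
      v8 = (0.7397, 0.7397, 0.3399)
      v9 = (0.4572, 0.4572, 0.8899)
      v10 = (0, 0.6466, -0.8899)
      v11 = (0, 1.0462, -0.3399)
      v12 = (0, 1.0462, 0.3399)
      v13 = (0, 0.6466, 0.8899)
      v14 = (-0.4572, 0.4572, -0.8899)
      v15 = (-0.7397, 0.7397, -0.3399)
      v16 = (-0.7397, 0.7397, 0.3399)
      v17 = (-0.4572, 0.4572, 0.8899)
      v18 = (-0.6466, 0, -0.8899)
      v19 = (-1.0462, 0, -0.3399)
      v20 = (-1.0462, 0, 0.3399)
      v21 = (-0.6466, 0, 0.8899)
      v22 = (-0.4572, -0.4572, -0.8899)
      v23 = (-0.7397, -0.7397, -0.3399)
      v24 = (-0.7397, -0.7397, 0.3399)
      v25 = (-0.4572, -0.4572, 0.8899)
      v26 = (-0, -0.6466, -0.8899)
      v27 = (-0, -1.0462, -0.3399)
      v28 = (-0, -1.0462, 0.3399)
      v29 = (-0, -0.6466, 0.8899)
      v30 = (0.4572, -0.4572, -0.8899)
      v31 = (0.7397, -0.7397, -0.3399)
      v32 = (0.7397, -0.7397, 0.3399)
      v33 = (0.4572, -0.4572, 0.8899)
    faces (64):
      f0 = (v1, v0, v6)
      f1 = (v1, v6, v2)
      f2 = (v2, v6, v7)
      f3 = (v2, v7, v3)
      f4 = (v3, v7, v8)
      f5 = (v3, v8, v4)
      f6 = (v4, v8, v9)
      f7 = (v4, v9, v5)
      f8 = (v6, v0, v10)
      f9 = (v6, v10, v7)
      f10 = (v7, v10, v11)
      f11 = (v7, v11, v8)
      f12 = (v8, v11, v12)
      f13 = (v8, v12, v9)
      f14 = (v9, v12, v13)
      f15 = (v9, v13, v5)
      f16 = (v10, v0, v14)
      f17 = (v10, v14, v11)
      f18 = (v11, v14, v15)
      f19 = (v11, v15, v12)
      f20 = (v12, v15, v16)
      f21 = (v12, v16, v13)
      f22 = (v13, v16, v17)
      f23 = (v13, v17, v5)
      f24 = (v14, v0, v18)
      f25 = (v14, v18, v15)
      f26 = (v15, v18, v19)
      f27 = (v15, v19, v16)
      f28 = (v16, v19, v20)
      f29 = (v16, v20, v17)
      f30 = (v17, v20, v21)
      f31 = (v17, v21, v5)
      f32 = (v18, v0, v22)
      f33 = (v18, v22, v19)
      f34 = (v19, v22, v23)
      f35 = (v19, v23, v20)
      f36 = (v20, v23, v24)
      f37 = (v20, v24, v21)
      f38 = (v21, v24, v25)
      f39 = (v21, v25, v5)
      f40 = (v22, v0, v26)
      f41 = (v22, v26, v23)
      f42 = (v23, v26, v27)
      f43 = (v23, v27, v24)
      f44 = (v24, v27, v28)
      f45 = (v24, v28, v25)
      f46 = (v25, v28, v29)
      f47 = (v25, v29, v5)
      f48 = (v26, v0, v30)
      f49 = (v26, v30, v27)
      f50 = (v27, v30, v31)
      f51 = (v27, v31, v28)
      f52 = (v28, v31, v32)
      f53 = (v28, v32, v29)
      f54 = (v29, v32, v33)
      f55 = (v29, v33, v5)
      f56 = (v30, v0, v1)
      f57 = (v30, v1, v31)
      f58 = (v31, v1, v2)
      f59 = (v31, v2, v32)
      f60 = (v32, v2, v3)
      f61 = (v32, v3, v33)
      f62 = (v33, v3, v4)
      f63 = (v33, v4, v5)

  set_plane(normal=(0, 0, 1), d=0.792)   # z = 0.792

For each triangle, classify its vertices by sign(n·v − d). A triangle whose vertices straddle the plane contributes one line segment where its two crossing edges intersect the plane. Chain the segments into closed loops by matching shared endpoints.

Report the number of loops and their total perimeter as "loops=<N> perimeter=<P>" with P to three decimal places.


Straddling triangles (16 of 64):
  (v3,v8,v4) [--+] → (0.663172, 0.131667, 0.792)–(0.717729, 0, 0.792)  len=0.1425
  (v4,v8,v9) [+-+] → (0.663172, 0.131667, 0.792)–(0.507485, 0.507485, 0.792)  len=0.4068
  (v8,v12,v9) [--+] → (0.375818, 0.562042, 0.792)–(0.507485, 0.507485, 0.792)  len=0.1425
  (v9,v12,v13) [+-+] → (0.375818, 0.562042, 0.792)–(0, 0.717729, 0.792)  len=0.4068
  (v12,v16,v13) [--+] → (-0.131667, 0.663172, 0.792)–(0, 0.717729, 0.792)  len=0.1425
  (v13,v16,v17) [+-+] → (-0.131667, 0.663172, 0.792)–(-0.507485, 0.507485, 0.792)  len=0.4068
  (v16,v20,v17) [--+] → (-0.562042, 0.375818, 0.792)–(-0.507485, 0.507485, 0.792)  len=0.1425
  (v17,v20,v21) [+-+] → (-0.562042, 0.375818, 0.792)–(-0.717729, 0, 0.792)  len=0.4068
  (v20,v24,v21) [--+] → (-0.663172, -0.131667, 0.792)–(-0.717729, 0, 0.792)  len=0.1425
  (v21,v24,v25) [+-+] → (-0.663172, -0.131667, 0.792)–(-0.507485, -0.507485, 0.792)  len=0.4068
  (v24,v28,v25) [--+] → (-0.375818, -0.562042, 0.792)–(-0.507485, -0.507485, 0.792)  len=0.1425
  (v25,v28,v29) [+-+] → (-0.375818, -0.562042, 0.792)–(0, -0.717729, 0.792)  len=0.4068
  (v28,v32,v29) [--+] → (0.131667, -0.663172, 0.792)–(0, -0.717729, 0.792)  len=0.1425
  (v29,v32,v33) [+-+] → (0.131667, -0.663172, 0.792)–(0.507485, -0.507485, 0.792)  len=0.4068
  (v32,v3,v33) [--+] → (0.562042, -0.375818, 0.792)–(0.507485, -0.507485, 0.792)  len=0.1425
  (v33,v3,v4) [+-+] → (0.562042, -0.375818, 0.792)–(0.717729, 0, 0.792)  len=0.4068

Chained into 1 loop(s):
  loop 1: 16 segments, perimeter = 4.3945
Total perimeter = 4.394

loops=1 perimeter=4.394


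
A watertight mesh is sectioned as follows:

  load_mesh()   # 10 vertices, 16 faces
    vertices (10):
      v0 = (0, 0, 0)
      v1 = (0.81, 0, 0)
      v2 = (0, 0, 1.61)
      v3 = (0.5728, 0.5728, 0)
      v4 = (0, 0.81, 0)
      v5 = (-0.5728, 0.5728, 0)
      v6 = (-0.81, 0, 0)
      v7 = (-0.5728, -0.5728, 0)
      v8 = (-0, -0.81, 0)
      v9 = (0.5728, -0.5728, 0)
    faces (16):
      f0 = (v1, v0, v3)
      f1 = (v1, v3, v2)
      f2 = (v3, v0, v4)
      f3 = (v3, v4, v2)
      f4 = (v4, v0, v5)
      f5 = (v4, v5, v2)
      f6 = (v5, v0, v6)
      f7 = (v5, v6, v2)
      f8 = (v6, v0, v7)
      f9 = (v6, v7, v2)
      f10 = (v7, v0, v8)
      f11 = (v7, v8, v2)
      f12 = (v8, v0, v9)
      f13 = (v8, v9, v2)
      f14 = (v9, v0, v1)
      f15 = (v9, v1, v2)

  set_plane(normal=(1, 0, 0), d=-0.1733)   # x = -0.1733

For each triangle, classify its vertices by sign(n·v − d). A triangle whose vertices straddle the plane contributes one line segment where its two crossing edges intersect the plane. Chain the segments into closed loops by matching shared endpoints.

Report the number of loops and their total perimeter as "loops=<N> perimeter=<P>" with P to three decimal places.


Straddling triangles (8 of 16):
  (v4,v0,v5) [++-] → (-0.1733, 0.1733, 0)–(-0.1733, 0.738235, 0)  len=0.5649
  (v4,v5,v2) [+-+] → (-0.1733, 0.738235, 0)–(-0.1733, 0.1733, 1.1229)  len=1.2570
  (v5,v0,v6) [-+-] → (-0.1733, 0.1733, 0)–(-0.1733, 0, 0)  len=0.1733
  (v5,v6,v2) [--+] → (-0.1733, 0, 1.26554)–(-0.1733, 0.1733, 1.1229)  len=0.2245
  (v6,v0,v7) [-+-] → (-0.1733, 0, 0)–(-0.1733, -0.1733, 0)  len=0.1733
  (v6,v7,v2) [--+] → (-0.1733, -0.1733, 1.1229)–(-0.1733, 0, 1.26554)  len=0.2245
  (v7,v0,v8) [-++] → (-0.1733, -0.1733, 0)–(-0.1733, -0.738235, 0)  len=0.5649
  (v7,v8,v2) [-++] → (-0.1733, -0.738235, 0)–(-0.1733, -0.1733, 1.1229)  len=1.2570

Chained into 1 loop(s):
  loop 1: 8 segments, perimeter = 4.4394
Total perimeter = 4.439

loops=1 perimeter=4.439


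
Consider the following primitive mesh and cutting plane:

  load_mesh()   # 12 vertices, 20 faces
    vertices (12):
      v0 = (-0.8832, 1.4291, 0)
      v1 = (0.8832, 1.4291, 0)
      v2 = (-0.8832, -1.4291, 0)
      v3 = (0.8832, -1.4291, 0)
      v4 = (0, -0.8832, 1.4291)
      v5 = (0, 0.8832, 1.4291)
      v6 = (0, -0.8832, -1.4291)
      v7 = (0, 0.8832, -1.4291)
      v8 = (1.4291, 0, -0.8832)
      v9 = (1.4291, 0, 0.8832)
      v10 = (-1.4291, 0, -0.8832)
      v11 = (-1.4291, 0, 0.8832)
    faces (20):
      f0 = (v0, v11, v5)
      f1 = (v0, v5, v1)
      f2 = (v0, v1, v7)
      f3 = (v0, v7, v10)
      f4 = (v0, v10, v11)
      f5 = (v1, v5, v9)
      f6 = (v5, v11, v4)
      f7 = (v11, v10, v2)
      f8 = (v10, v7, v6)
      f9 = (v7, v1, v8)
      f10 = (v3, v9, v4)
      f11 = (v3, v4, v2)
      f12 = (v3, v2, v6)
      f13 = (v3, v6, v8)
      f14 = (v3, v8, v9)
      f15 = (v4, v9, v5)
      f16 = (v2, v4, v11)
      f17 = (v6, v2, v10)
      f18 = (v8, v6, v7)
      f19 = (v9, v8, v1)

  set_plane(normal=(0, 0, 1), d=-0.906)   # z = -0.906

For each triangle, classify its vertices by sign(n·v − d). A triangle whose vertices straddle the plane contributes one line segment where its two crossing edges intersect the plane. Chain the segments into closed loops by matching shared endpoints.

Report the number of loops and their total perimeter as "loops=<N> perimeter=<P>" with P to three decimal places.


loops=1 perimeter=7.358

Straddling triangles (8 of 20):
  (v0,v1,v7) [++-] → (0.323282, 1.08302, -0.906)–(-0.323282, 1.08302, -0.906)  len=0.6466
  (v0,v7,v10) [+-+] → (-0.323282, 1.08302, -0.906)–(-1.36941, 0.0368876, -0.906)  len=1.4795
  (v10,v7,v6) [+--] → (-1.36941, 0.0368876, -0.906)–(-1.36941, -0.0368876, -0.906)  len=0.0738
  (v7,v1,v8) [-++] → (0.323282, 1.08302, -0.906)–(1.36941, 0.0368876, -0.906)  len=1.4795
  (v3,v2,v6) [++-] → (-0.323282, -1.08302, -0.906)–(0.323282, -1.08302, -0.906)  len=0.6466
  (v3,v6,v8) [+-+] → (0.323282, -1.08302, -0.906)–(1.36941, -0.0368876, -0.906)  len=1.4795
  (v6,v2,v10) [-++] → (-0.323282, -1.08302, -0.906)–(-1.36941, -0.0368876, -0.906)  len=1.4795
  (v8,v6,v7) [+--] → (1.36941, -0.0368876, -0.906)–(1.36941, 0.0368876, -0.906)  len=0.0738

Chained into 1 loop(s):
  loop 1: 8 segments, perimeter = 7.3585
Total perimeter = 7.358


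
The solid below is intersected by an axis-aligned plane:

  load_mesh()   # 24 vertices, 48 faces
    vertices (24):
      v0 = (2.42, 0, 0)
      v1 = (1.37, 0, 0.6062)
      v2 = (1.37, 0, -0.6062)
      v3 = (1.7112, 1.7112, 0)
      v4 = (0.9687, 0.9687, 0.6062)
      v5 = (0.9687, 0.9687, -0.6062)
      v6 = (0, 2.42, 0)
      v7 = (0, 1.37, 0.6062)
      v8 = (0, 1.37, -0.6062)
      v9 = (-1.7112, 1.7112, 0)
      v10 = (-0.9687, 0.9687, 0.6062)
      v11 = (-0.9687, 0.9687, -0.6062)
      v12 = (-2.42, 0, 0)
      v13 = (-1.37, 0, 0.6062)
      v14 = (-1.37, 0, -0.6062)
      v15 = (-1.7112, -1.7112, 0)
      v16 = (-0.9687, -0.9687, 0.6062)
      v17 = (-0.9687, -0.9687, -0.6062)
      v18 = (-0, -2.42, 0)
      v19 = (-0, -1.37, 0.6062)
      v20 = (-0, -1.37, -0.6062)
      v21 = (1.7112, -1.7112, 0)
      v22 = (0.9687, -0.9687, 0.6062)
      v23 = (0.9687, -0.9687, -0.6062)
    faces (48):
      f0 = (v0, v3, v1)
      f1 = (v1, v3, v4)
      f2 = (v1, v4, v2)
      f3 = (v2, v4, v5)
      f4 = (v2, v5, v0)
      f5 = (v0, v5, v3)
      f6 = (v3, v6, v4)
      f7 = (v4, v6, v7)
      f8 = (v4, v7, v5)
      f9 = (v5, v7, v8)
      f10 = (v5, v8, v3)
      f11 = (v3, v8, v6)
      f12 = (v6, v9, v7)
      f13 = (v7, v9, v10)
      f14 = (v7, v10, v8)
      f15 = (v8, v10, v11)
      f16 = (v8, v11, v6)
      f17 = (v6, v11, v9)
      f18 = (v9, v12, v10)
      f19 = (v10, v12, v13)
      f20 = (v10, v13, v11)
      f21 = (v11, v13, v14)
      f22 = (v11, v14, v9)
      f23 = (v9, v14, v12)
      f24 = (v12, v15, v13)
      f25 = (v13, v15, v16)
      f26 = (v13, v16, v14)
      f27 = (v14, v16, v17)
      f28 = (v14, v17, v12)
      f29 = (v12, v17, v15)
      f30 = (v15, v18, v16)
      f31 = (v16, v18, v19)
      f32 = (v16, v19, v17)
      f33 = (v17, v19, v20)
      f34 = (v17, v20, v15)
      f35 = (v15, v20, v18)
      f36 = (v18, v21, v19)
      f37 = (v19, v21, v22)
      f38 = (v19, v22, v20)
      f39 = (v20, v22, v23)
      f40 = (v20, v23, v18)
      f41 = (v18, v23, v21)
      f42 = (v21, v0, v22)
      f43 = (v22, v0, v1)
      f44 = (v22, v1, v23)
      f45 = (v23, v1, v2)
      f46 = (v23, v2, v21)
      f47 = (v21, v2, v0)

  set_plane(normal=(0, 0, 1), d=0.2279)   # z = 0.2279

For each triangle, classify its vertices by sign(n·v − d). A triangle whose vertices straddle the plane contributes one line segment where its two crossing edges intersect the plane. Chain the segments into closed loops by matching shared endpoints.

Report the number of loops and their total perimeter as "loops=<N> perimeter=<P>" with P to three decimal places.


Straddling triangles (32 of 48):
  (v0,v3,v1) [--+] → (1.58293, 1.06788, 0.2279)–(2.02525, 0, 0.2279)  len=1.1559
  (v1,v3,v4) [+-+] → (1.58293, 1.06788, 0.2279)–(1.43206, 1.43206, 0.2279)  len=0.3942
  (v1,v4,v2) [++-] → (1.09392, 0.666441, 0.2279)–(1.37, 0, 0.2279)  len=0.7214
  (v2,v4,v5) [-+-] → (1.09392, 0.666441, 0.2279)–(0.9687, 0.9687, 0.2279)  len=0.3272
  (v3,v6,v4) [--+] → (0.364181, 1.87439, 0.2279)–(1.43206, 1.43206, 0.2279)  len=1.1559
  (v4,v6,v7) [+-+] → (0.364181, 1.87439, 0.2279)–(0, 2.02525, 0.2279)  len=0.3942
  (v4,v7,v5) [++-] → (0.302259, 1.24478, 0.2279)–(0.9687, 0.9687, 0.2279)  len=0.7214
  (v5,v7,v8) [-+-] → (0.302259, 1.24478, 0.2279)–(0, 1.37, 0.2279)  len=0.3272
  (v6,v9,v7) [--+] → (-1.06788, 1.58293, 0.2279)–(0, 2.02525, 0.2279)  len=1.1559
  (v7,v9,v10) [+-+] → (-1.06788, 1.58293, 0.2279)–(-1.43206, 1.43206, 0.2279)  len=0.3942
  (v7,v10,v8) [++-] → (-0.666441, 1.09392, 0.2279)–(0, 1.37, 0.2279)  len=0.7214
  (v8,v10,v11) [-+-] → (-0.666441, 1.09392, 0.2279)–(-0.9687, 0.9687, 0.2279)  len=0.3272
  (v9,v12,v10) [--+] → (-1.87439, 0.364181, 0.2279)–(-1.43206, 1.43206, 0.2279)  len=1.1559
  (v10,v12,v13) [+-+] → (-1.87439, 0.364181, 0.2279)–(-2.02525, 0, 0.2279)  len=0.3942
  (v10,v13,v11) [++-] → (-1.24478, 0.302259, 0.2279)–(-0.9687, 0.9687, 0.2279)  len=0.7214
  (v11,v13,v14) [-+-] → (-1.24478, 0.302259, 0.2279)–(-1.37, 0, 0.2279)  len=0.3272
  (v12,v15,v13) [--+] → (-1.58293, -1.06788, 0.2279)–(-2.02525, 0, 0.2279)  len=1.1559
  (v13,v15,v16) [+-+] → (-1.58293, -1.06788, 0.2279)–(-1.43206, -1.43206, 0.2279)  len=0.3942
  (v13,v16,v14) [++-] → (-1.09392, -0.666441, 0.2279)–(-1.37, 0, 0.2279)  len=0.7214
  (v14,v16,v17) [-+-] → (-1.09392, -0.666441, 0.2279)–(-0.9687, -0.9687, 0.2279)  len=0.3272
  (v15,v18,v16) [--+] → (-0.364181, -1.87439, 0.2279)–(-1.43206, -1.43206, 0.2279)  len=1.1559
  (v16,v18,v19) [+-+] → (-0.364181, -1.87439, 0.2279)–(0, -2.02525, 0.2279)  len=0.3942
  (v16,v19,v17) [++-] → (-0.302259, -1.24478, 0.2279)–(-0.9687, -0.9687, 0.2279)  len=0.7214
  (v17,v19,v20) [-+-] → (-0.302259, -1.24478, 0.2279)–(0, -1.37, 0.2279)  len=0.3272
  (v18,v21,v19) [--+] → (1.06788, -1.58293, 0.2279)–(0, -2.02525, 0.2279)  len=1.1559
  (v19,v21,v22) [+-+] → (1.06788, -1.58293, 0.2279)–(1.43206, -1.43206, 0.2279)  len=0.3942
  (v19,v22,v20) [++-] → (0.666441, -1.09392, 0.2279)–(0, -1.37, 0.2279)  len=0.7214
  (v20,v22,v23) [-+-] → (0.666441, -1.09392, 0.2279)–(0.9687, -0.9687, 0.2279)  len=0.3272
  (v21,v0,v22) [--+] → (1.87439, -0.364181, 0.2279)–(1.43206, -1.43206, 0.2279)  len=1.1559
  (v22,v0,v1) [+-+] → (1.87439, -0.364181, 0.2279)–(2.02525, 0, 0.2279)  len=0.3942
  (v22,v1,v23) [++-] → (1.24478, -0.302259, 0.2279)–(0.9687, -0.9687, 0.2279)  len=0.7214
  (v23,v1,v2) [-+-] → (1.24478, -0.302259, 0.2279)–(1.37, 0, 0.2279)  len=0.3272

Chained into 2 loop(s):
  loop 1: 16 segments, perimeter = 12.4004
  loop 2: 16 segments, perimeter = 8.3883
Total perimeter = 20.789

loops=2 perimeter=20.789


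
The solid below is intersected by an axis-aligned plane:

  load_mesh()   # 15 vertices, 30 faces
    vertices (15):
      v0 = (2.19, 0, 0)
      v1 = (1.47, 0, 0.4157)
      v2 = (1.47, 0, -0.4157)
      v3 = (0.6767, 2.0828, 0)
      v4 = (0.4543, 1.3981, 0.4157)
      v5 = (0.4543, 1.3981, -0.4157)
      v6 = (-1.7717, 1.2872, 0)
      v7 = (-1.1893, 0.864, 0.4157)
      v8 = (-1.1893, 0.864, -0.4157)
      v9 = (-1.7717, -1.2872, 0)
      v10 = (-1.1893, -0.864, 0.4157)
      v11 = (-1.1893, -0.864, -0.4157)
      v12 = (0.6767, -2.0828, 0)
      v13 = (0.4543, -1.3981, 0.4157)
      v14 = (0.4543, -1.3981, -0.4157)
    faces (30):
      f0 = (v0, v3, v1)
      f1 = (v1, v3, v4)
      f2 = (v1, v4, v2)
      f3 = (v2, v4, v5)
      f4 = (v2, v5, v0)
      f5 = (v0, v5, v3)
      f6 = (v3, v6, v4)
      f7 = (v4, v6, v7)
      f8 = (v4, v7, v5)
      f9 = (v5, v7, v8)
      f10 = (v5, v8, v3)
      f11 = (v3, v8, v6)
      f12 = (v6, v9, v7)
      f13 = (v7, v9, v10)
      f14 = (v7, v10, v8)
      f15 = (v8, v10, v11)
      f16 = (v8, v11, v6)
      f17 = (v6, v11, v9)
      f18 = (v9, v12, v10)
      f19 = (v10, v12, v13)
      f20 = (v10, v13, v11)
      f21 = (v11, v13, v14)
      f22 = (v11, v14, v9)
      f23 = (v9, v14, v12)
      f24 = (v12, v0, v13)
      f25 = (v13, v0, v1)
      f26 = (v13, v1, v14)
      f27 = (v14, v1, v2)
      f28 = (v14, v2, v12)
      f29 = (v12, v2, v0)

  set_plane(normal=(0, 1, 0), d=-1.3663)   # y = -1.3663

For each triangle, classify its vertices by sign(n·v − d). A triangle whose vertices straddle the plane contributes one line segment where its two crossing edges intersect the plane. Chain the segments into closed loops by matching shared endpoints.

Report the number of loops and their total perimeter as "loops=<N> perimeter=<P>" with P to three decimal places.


loops=2 perimeter=7.185

Straddling triangles (12 of 30):
  (v9,v12,v10) [+-+] → (-1.52828, -1.3663, 0)–(-0.420272, -1.3663, 0.244379)  len=1.1346
  (v10,v12,v13) [+--] → (-0.420272, -1.3663, 0.244379)–(0.356441, -1.3663, 0.4157)  len=0.7954
  (v10,v13,v11) [+-+] → (0.356441, -1.3663, 0.4157)–(0.356441, -1.3663, 0.366199)  len=0.0495
  (v11,v13,v14) [+--] → (0.356441, -1.3663, 0.366199)–(0.356441, -1.3663, -0.4157)  len=0.7819
  (v11,v14,v9) [+-+] → (0.356441, -1.3663, -0.4157)–(-0.183994, -1.3663, -0.2965)  len=0.5534
  (v9,v14,v12) [+--] → (-0.183994, -1.3663, -0.2965)–(-1.52828, -1.3663, 0)  len=1.3766
  (v12,v0,v13) [-+-] → (1.19729, -1.3663, 0)–(0.493779, -1.3663, 0.406245)  len=0.8124
  (v13,v0,v1) [-++] → (0.493779, -1.3663, 0.406245)–(0.477402, -1.3663, 0.4157)  len=0.0189
  (v13,v1,v14) [-+-] → (0.477402, -1.3663, 0.4157)–(0.477402, -1.3663, -0.39679)  len=0.8125
  (v14,v1,v2) [-++] → (0.477402, -1.3663, -0.39679)–(0.477402, -1.3663, -0.4157)  len=0.0189
  (v14,v2,v12) [-+-] → (0.477402, -1.3663, -0.4157)–(0.949602, -1.3663, -0.143004)  len=0.5453
  (v12,v2,v0) [-++] → (0.949602, -1.3663, -0.143004)–(1.19729, -1.3663, 0)  len=0.2860

Chained into 2 loop(s):
  loop 1: 6 segments, perimeter = 4.6914
  loop 2: 6 segments, perimeter = 2.4940
Total perimeter = 7.185


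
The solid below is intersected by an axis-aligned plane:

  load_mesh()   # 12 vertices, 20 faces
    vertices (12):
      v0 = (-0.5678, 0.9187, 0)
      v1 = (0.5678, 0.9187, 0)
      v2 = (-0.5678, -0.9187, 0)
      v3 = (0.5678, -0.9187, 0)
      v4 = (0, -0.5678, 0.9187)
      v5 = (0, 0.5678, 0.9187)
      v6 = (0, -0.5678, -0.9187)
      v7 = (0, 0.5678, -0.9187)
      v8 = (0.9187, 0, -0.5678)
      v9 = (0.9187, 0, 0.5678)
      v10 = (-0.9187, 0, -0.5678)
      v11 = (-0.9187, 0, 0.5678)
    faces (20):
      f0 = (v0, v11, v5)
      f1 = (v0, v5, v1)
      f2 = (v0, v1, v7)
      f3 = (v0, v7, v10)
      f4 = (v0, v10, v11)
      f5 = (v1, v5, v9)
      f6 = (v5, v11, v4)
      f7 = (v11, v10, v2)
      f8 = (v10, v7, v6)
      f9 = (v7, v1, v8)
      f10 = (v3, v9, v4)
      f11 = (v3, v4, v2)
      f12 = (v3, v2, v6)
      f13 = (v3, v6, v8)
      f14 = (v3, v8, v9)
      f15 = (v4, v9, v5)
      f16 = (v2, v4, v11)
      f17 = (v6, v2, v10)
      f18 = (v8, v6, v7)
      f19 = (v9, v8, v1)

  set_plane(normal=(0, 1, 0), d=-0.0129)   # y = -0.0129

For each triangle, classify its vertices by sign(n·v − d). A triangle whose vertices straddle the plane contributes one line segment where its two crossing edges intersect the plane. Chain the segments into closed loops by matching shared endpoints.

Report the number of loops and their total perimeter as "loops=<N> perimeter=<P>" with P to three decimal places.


Straddling triangles (10 of 20):
  (v5,v11,v4) [++-] → (-0.897828, -0.0129, 0.575772)–(0, -0.0129, 0.9187)  len=0.9611
  (v11,v10,v2) [++-] → (-0.913773, -0.0129, -0.559827)–(-0.913773, -0.0129, 0.559827)  len=1.1197
  (v10,v7,v6) [++-] → (0, -0.0129, -0.9187)–(-0.897828, -0.0129, -0.575772)  len=0.9611
  (v3,v9,v4) [-+-] → (0.913773, -0.0129, 0.559827)–(0.897828, -0.0129, 0.575772)  len=0.0225
  (v3,v6,v8) [--+] → (0.897828, -0.0129, -0.575772)–(0.913773, -0.0129, -0.559827)  len=0.0225
  (v3,v8,v9) [-++] → (0.913773, -0.0129, -0.559827)–(0.913773, -0.0129, 0.559827)  len=1.1197
  (v4,v9,v5) [-++] → (0.897828, -0.0129, 0.575772)–(0, -0.0129, 0.9187)  len=0.9611
  (v2,v4,v11) [--+] → (-0.897828, -0.0129, 0.575772)–(-0.913773, -0.0129, 0.559827)  len=0.0225
  (v6,v2,v10) [--+] → (-0.913773, -0.0129, -0.559827)–(-0.897828, -0.0129, -0.575772)  len=0.0225
  (v8,v6,v7) [+-+] → (0.897828, -0.0129, -0.575772)–(0, -0.0129, -0.9187)  len=0.9611

Chained into 1 loop(s):
  loop 1: 10 segments, perimeter = 6.1739
Total perimeter = 6.174

loops=1 perimeter=6.174


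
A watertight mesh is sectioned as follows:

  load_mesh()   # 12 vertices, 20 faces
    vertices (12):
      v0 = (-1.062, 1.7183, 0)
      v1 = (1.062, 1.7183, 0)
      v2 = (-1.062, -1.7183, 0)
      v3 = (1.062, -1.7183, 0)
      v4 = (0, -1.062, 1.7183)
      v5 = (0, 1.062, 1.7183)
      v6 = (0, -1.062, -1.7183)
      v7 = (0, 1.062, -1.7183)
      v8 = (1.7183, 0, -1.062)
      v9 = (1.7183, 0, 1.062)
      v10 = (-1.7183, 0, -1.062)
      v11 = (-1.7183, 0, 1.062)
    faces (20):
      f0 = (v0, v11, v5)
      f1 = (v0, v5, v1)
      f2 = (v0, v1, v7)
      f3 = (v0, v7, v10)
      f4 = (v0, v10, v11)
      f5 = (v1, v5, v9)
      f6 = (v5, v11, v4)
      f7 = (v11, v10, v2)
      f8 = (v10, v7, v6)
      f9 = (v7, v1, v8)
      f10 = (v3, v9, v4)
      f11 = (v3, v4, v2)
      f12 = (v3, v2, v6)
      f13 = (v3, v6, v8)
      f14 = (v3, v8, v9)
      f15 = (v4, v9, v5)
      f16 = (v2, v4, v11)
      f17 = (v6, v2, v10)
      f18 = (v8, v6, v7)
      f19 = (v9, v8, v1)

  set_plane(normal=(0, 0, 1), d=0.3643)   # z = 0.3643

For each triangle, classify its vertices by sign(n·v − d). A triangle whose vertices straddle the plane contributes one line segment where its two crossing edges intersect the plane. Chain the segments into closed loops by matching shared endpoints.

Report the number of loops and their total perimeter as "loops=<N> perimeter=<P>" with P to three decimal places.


loops=1 perimeter=10.728

Straddling triangles (10 of 20):
  (v0,v11,v5) [-++] → (-1.28713, 1.12887, 0.3643)–(-0.836843, 1.57916, 0.3643)  len=0.6368
  (v0,v5,v1) [-+-] → (-0.836843, 1.57916, 0.3643)–(0.836843, 1.57916, 0.3643)  len=1.6737
  (v0,v10,v11) [--+] → (-1.7183, 0, 0.3643)–(-1.28713, 1.12887, 0.3643)  len=1.2084
  (v1,v5,v9) [-++] → (0.836843, 1.57916, 0.3643)–(1.28713, 1.12887, 0.3643)  len=0.6368
  (v11,v10,v2) [+--] → (-1.7183, 0, 0.3643)–(-1.28713, -1.12887, 0.3643)  len=1.2084
  (v3,v9,v4) [-++] → (1.28713, -1.12887, 0.3643)–(0.836843, -1.57916, 0.3643)  len=0.6368
  (v3,v4,v2) [-+-] → (0.836843, -1.57916, 0.3643)–(-0.836843, -1.57916, 0.3643)  len=1.6737
  (v3,v8,v9) [--+] → (1.7183, 0, 0.3643)–(1.28713, -1.12887, 0.3643)  len=1.2084
  (v2,v4,v11) [-++] → (-0.836843, -1.57916, 0.3643)–(-1.28713, -1.12887, 0.3643)  len=0.6368
  (v9,v8,v1) [+--] → (1.7183, 0, 0.3643)–(1.28713, 1.12887, 0.3643)  len=1.2084

Chained into 1 loop(s):
  loop 1: 10 segments, perimeter = 10.7282
Total perimeter = 10.728


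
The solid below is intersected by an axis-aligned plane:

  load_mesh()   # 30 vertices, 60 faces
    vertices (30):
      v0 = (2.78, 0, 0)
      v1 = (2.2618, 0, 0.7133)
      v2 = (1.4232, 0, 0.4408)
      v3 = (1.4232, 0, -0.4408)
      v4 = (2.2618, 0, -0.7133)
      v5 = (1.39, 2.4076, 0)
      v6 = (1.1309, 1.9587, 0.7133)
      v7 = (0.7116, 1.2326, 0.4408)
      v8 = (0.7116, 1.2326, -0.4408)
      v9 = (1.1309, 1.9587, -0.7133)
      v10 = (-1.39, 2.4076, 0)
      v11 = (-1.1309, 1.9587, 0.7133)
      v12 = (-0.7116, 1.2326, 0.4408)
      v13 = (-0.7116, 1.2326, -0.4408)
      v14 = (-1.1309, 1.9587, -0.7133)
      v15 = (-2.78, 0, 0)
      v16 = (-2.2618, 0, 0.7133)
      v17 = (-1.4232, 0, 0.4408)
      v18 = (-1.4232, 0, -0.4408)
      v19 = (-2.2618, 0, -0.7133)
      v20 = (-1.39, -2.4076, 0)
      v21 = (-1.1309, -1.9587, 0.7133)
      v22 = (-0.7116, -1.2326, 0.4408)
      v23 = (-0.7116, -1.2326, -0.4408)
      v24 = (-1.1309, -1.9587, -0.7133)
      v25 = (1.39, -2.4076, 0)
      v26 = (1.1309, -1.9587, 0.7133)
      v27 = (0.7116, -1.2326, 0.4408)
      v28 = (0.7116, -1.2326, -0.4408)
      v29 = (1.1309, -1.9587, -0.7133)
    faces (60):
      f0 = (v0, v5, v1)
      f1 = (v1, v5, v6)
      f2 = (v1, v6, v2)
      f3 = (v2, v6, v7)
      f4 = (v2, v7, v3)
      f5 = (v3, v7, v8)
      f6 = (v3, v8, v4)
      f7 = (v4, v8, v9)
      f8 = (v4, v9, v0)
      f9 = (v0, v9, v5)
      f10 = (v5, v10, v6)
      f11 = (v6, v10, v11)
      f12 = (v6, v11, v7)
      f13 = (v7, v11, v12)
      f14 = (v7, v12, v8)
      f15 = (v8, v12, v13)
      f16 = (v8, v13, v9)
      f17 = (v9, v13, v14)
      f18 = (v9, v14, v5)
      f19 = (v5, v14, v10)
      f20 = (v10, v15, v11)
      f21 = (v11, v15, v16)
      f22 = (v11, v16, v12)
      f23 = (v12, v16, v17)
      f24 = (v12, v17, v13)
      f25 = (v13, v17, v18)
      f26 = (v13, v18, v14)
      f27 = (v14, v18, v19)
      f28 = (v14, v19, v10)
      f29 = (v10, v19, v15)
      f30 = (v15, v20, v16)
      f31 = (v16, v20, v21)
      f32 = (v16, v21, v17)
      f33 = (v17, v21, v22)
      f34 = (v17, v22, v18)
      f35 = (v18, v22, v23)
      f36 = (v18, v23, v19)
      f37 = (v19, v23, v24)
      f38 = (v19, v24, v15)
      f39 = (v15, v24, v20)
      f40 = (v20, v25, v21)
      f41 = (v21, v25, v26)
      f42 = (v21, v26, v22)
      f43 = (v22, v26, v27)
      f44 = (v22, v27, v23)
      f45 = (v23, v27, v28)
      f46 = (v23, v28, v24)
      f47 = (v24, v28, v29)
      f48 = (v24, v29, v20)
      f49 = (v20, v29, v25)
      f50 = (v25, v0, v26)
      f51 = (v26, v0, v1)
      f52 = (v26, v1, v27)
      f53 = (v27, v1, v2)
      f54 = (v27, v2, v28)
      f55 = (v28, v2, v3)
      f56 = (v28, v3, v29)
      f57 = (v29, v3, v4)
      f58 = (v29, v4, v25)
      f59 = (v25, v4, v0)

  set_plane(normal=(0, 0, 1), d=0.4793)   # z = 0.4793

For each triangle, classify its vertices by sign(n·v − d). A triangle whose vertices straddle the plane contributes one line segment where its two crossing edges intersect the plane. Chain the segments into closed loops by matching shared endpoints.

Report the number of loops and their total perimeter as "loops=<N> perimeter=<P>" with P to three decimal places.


Straddling triangles (24 of 60):
  (v0,v5,v1) [--+] → (1.9758, 0.78982, 0.4793)–(2.4318, 0, 0.4793)  len=0.9120
  (v1,v5,v6) [+-+] → (1.9758, 0.78982, 0.4793)–(1.2159, 2.10596, 0.4793)  len=1.5198
  (v1,v6,v2) [++-] → (1.3819, 0.276734, 0.4793)–(1.54168, 0, 0.4793)  len=0.3195
  (v2,v6,v7) [-+-] → (1.3819, 0.276734, 0.4793)–(0.770841, 1.33519, 0.4793)  len=1.2222
  (v5,v10,v6) [--+] → (0.303912, 2.10596, 0.4793)–(1.2159, 2.10596, 0.4793)  len=0.9120
  (v6,v10,v11) [+-+] → (0.303912, 2.10596, 0.4793)–(-1.2159, 2.10596, 0.4793)  len=1.5198
  (v6,v11,v7) [++-] → (0.451283, 1.33519, 0.4793)–(0.770841, 1.33519, 0.4793)  len=0.3196
  (v7,v11,v12) [-+-] → (0.451283, 1.33519, 0.4793)–(-0.770841, 1.33519, 0.4793)  len=1.2221
  (v10,v15,v11) [--+] → (-1.67189, 1.31614, 0.4793)–(-1.2159, 2.10596, 0.4793)  len=0.9120
  (v11,v15,v16) [+-+] → (-1.67189, 1.31614, 0.4793)–(-2.4318, 0, 0.4793)  len=1.5198
  (v11,v16,v12) [++-] → (-0.930619, 1.05845, 0.4793)–(-0.770841, 1.33519, 0.4793)  len=0.3195
  (v12,v16,v17) [-+-] → (-0.930619, 1.05845, 0.4793)–(-1.54168, 0, 0.4793)  len=1.2222
  (v15,v20,v16) [--+] → (-1.9758, -0.78982, 0.4793)–(-2.4318, 0, 0.4793)  len=0.9120
  (v16,v20,v21) [+-+] → (-1.9758, -0.78982, 0.4793)–(-1.2159, -2.10596, 0.4793)  len=1.5198
  (v16,v21,v17) [++-] → (-1.3819, -0.276734, 0.4793)–(-1.54168, 0, 0.4793)  len=0.3195
  (v17,v21,v22) [-+-] → (-1.3819, -0.276734, 0.4793)–(-0.770841, -1.33519, 0.4793)  len=1.2222
  (v20,v25,v21) [--+] → (-0.303912, -2.10596, 0.4793)–(-1.2159, -2.10596, 0.4793)  len=0.9120
  (v21,v25,v26) [+-+] → (-0.303912, -2.10596, 0.4793)–(1.2159, -2.10596, 0.4793)  len=1.5198
  (v21,v26,v22) [++-] → (-0.451283, -1.33519, 0.4793)–(-0.770841, -1.33519, 0.4793)  len=0.3196
  (v22,v26,v27) [-+-] → (-0.451283, -1.33519, 0.4793)–(0.770841, -1.33519, 0.4793)  len=1.2221
  (v25,v0,v26) [--+] → (1.67189, -1.31614, 0.4793)–(1.2159, -2.10596, 0.4793)  len=0.9120
  (v26,v0,v1) [+-+] → (1.67189, -1.31614, 0.4793)–(2.4318, 0, 0.4793)  len=1.5198
  (v26,v1,v27) [++-] → (0.930619, -1.05845, 0.4793)–(0.770841, -1.33519, 0.4793)  len=0.3195
  (v27,v1,v2) [-+-] → (0.930619, -1.05845, 0.4793)–(1.54168, 0, 0.4793)  len=1.2222

Chained into 2 loop(s):
  loop 1: 12 segments, perimeter = 14.5907
  loop 2: 12 segments, perimeter = 9.2503
Total perimeter = 23.841

loops=2 perimeter=23.841


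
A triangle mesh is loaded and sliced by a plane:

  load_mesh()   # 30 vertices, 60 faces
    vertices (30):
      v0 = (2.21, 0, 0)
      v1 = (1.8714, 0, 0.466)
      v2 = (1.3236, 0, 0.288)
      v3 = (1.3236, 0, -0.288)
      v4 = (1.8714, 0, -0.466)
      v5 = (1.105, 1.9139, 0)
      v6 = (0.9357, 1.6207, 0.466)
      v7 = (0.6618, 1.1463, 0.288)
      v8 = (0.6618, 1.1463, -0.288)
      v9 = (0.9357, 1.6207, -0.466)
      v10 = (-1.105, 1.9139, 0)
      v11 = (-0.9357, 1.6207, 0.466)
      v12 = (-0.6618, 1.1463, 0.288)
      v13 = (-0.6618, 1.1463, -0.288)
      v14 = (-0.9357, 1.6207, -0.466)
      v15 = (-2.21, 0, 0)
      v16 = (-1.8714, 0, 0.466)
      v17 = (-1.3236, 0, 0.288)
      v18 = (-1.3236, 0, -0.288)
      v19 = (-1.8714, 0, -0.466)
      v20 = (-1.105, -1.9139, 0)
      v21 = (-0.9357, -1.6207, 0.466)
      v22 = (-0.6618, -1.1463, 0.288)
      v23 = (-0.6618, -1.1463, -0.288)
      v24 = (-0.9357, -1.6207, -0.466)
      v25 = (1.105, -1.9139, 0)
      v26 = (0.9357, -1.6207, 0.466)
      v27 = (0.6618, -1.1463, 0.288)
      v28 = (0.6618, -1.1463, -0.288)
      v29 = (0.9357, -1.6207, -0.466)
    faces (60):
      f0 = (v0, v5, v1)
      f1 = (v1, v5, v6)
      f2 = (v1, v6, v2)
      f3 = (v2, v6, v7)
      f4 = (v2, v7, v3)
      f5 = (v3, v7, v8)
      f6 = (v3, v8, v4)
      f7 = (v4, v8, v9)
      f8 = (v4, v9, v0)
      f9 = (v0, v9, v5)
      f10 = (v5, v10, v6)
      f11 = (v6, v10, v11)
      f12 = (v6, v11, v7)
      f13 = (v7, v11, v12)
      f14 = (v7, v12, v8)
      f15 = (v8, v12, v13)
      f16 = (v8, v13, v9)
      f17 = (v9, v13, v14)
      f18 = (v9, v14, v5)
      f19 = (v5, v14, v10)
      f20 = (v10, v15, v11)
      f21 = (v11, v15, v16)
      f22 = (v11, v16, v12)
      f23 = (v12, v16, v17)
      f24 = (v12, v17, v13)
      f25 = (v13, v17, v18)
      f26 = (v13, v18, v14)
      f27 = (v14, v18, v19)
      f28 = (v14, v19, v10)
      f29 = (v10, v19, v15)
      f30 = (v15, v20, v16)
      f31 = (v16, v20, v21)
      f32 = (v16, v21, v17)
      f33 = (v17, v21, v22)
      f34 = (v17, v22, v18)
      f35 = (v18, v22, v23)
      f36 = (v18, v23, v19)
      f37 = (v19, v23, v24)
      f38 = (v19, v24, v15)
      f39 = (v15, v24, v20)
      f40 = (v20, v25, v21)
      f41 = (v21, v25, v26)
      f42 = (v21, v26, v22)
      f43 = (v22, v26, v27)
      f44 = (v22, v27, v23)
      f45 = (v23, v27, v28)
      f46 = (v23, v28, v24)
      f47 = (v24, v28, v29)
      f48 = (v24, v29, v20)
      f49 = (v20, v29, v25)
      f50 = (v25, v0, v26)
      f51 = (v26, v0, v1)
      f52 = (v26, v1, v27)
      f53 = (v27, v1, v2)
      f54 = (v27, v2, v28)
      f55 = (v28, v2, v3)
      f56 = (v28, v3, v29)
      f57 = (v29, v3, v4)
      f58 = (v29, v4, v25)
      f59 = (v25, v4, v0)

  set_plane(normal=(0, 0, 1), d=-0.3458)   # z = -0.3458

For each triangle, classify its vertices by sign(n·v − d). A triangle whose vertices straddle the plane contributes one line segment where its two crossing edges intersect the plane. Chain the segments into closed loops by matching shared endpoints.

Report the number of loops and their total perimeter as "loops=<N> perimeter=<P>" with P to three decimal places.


Straddling triangles (24 of 60):
  (v3,v8,v4) [++-] → (1.05458, 0.774074, -0.3458)–(1.50148, 0, -0.3458)  len=0.8938
  (v4,v8,v9) [-+-] → (1.05458, 0.774074, -0.3458)–(0.750741, 1.30035, -0.3458)  len=0.6077
  (v4,v9,v0) [--+] → (1.26439, 1.20266, -0.3458)–(1.95874, 0, -0.3458)  len=1.3887
  (v0,v9,v5) [+-+] → (1.26439, 1.20266, -0.3458)–(0.979369, 1.69633, -0.3458)  len=0.5700
  (v8,v13,v9) [++-] → (-0.143061, 1.30035, -0.3458)–(0.750741, 1.30035, -0.3458)  len=0.8938
  (v9,v13,v14) [-+-] → (-0.143061, 1.30035, -0.3458)–(-0.750741, 1.30035, -0.3458)  len=0.6077
  (v9,v14,v5) [--+] → (-0.409322, 1.69633, -0.3458)–(0.979369, 1.69633, -0.3458)  len=1.3887
  (v5,v14,v10) [+-+] → (-0.409322, 1.69633, -0.3458)–(-0.979369, 1.69633, -0.3458)  len=0.5700
  (v13,v18,v14) [++-] → (-1.19764, 0.526272, -0.3458)–(-0.750741, 1.30035, -0.3458)  len=0.8938
  (v14,v18,v19) [-+-] → (-1.19764, 0.526272, -0.3458)–(-1.50148, 0, -0.3458)  len=0.6077
  (v14,v19,v10) [--+] → (-1.67371, 0.493671, -0.3458)–(-0.979369, 1.69633, -0.3458)  len=1.3887
  (v10,v19,v15) [+-+] → (-1.67371, 0.493671, -0.3458)–(-1.95874, 0, -0.3458)  len=0.5700
  (v18,v23,v19) [++-] → (-1.05458, -0.774074, -0.3458)–(-1.50148, 0, -0.3458)  len=0.8938
  (v19,v23,v24) [-+-] → (-1.05458, -0.774074, -0.3458)–(-0.750741, -1.30035, -0.3458)  len=0.6077
  (v19,v24,v15) [--+] → (-1.26439, -1.20266, -0.3458)–(-1.95874, 0, -0.3458)  len=1.3887
  (v15,v24,v20) [+-+] → (-1.26439, -1.20266, -0.3458)–(-0.979369, -1.69633, -0.3458)  len=0.5700
  (v23,v28,v24) [++-] → (0.143061, -1.30035, -0.3458)–(-0.750741, -1.30035, -0.3458)  len=0.8938
  (v24,v28,v29) [-+-] → (0.143061, -1.30035, -0.3458)–(0.750741, -1.30035, -0.3458)  len=0.6077
  (v24,v29,v20) [--+] → (0.409322, -1.69633, -0.3458)–(-0.979369, -1.69633, -0.3458)  len=1.3887
  (v20,v29,v25) [+-+] → (0.409322, -1.69633, -0.3458)–(0.979369, -1.69633, -0.3458)  len=0.5700
  (v28,v3,v29) [++-] → (1.19764, -0.526272, -0.3458)–(0.750741, -1.30035, -0.3458)  len=0.8938
  (v29,v3,v4) [-+-] → (1.19764, -0.526272, -0.3458)–(1.50148, 0, -0.3458)  len=0.6077
  (v29,v4,v25) [--+] → (1.67371, -0.493671, -0.3458)–(0.979369, -1.69633, -0.3458)  len=1.3887
  (v25,v4,v0) [+-+] → (1.67371, -0.493671, -0.3458)–(1.95874, 0, -0.3458)  len=0.5700

Chained into 2 loop(s):
  loop 1: 12 segments, perimeter = 9.0090
  loop 2: 12 segments, perimeter = 11.7525
Total perimeter = 20.761

loops=2 perimeter=20.761
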